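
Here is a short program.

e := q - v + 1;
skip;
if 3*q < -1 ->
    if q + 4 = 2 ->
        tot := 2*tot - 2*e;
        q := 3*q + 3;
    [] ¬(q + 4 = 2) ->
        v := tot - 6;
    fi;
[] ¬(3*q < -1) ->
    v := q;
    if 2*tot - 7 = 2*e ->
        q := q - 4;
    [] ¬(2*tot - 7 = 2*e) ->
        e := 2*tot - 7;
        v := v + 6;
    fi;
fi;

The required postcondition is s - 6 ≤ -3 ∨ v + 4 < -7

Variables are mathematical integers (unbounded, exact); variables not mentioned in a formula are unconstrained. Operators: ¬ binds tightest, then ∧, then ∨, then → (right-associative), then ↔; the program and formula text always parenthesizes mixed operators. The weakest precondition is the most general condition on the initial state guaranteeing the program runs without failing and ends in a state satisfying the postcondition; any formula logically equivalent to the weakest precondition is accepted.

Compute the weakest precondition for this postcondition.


Working backward. After the program, the postcondition s - 6 ≤ -3 ∨ v + 4 < -7 must hold; in canonical form it is s ≤ 3 ∨ v < -11.
Then branch requires (q = -2 → (s ≤ 3 ∨ v < -11)) ∧ ((¬(q = -2)) → (s ≤ 3 ∨ tot < -5)); else branch requires (2*tot = 2*e + 7 → (s ≤ 3 ∨ q < -11)) ∧ ((¬(2*tot = 2*e + 7)) → (s ≤ 3 ∨ q < -17)).
Before the if: (3*q < -1 → ((q = -2 → (s ≤ 3 ∨ v < -11)) ∧ ((¬(q = -2)) → (s ≤ 3 ∨ tot < -5)))) ∧ ((¬(3*q < -1)) → ((2*tot = 2*e + 7 → (s ≤ 3 ∨ q < -11)) ∧ ((¬(2*tot = 2*e + 7)) → (s ≤ 3 ∨ q < -17))))
Before skip: (3*q < -1 → ((q = -2 → (s ≤ 3 ∨ v < -11)) ∧ ((¬(q = -2)) → (s ≤ 3 ∨ tot < -5)))) ∧ ((¬(3*q < -1)) → ((2*tot = 2*e + 7 → (s ≤ 3 ∨ q < -11)) ∧ ((¬(2*tot = 2*e + 7)) → (s ≤ 3 ∨ q < -17))))
Before e := q - v + 1: (3*q < -1 → ((q = -2 → (s ≤ 3 ∨ v < -11)) ∧ ((¬(q = -2)) → (s ≤ 3 ∨ tot < -5)))) ∧ ((¬(3*q < -1)) → ((2*tot + 2*v = 2*q + 9 → (s ≤ 3 ∨ q < -11)) ∧ ((¬(2*tot + 2*v = 2*q + 9)) → (s ≤ 3 ∨ q < -17))))
Answer: WP = (3*q < -1 → ((q = -2 → (s ≤ 3 ∨ v < -11)) ∧ ((¬(q = -2)) → (s ≤ 3 ∨ tot < -5)))) ∧ ((¬(3*q < -1)) → ((2*tot + 2*v = 2*q + 9 → (s ≤ 3 ∨ q < -11)) ∧ ((¬(2*tot + 2*v = 2*q + 9)) → (s ≤ 3 ∨ q < -17))))


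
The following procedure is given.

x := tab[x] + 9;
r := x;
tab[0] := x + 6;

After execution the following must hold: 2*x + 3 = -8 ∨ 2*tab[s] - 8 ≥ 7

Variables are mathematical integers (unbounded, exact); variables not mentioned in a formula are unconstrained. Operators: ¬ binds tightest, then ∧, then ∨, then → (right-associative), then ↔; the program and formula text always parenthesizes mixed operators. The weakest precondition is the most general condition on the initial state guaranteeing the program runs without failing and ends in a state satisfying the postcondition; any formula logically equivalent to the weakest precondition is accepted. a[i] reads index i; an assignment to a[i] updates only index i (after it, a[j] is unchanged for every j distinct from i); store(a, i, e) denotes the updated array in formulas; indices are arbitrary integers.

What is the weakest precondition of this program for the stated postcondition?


Working backward. After the program, the postcondition 2*x + 3 = -8 ∨ 2*tab[s] - 8 ≥ 7 must hold; in canonical form it is 2*x = -11 ∨ 2*tab[s] ≥ 15.
Before tab[0] := x + 6: 2*x = -11 ∨ 2*store(tab, 0, x + 6)[s] ≥ 15
Before r := x: 2*x = -11 ∨ 2*store(tab, 0, x + 6)[s] ≥ 15
Before x := tab[x] + 9: 2*tab[x] = -29 ∨ 2*store(tab, 0, tab[x] + 15)[s] ≥ 15
Answer: WP = 2*tab[x] = -29 ∨ 2*store(tab, 0, tab[x] + 15)[s] ≥ 15


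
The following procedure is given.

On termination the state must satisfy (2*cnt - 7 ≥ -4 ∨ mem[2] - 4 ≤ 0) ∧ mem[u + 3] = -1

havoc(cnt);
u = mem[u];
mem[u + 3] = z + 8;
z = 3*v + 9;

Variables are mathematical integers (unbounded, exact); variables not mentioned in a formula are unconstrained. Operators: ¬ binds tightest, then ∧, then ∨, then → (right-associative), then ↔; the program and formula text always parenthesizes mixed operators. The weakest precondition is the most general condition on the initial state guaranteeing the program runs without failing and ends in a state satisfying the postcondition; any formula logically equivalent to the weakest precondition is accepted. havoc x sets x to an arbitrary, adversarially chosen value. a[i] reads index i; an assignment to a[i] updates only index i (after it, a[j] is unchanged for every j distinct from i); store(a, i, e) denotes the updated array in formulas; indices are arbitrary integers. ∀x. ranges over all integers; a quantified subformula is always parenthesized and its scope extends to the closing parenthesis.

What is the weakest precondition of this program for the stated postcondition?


Working backward. After the program, the postcondition (2*cnt - 7 ≥ -4 ∨ mem[2] - 4 ≤ 0) ∧ mem[u + 3] = -1 must hold; in canonical form it is (2*cnt ≥ 3 ∨ mem[2] ≤ 4) ∧ mem[u + 3] = -1.
Before z := 3*v + 9: (2*cnt ≥ 3 ∨ mem[2] ≤ 4) ∧ mem[u + 3] = -1
Before mem[u + 3] := z + 8: (2*cnt ≥ 3 ∨ store(mem, u + 3, z + 8)[2] ≤ 4) ∧ store(mem, u + 3, z + 8)[u + 3] = -1
Before u := mem[u]: (2*cnt ≥ 3 ∨ store(mem, mem[u] + 3, z + 8)[2] ≤ 4) ∧ store(mem, mem[u] + 3, z + 8)[mem[u] + 3] = -1
Before havoc cnt: ∀cnt_1. ((2*cnt_1 ≥ 3 ∨ store(mem, mem[u] + 3, z + 8)[2] ≤ 4) ∧ store(mem, mem[u] + 3, z + 8)[mem[u] + 3] = -1)
Answer: WP = ∀cnt_1. ((2*cnt_1 ≥ 3 ∨ store(mem, mem[u] + 3, z + 8)[2] ≤ 4) ∧ store(mem, mem[u] + 3, z + 8)[mem[u] + 3] = -1)


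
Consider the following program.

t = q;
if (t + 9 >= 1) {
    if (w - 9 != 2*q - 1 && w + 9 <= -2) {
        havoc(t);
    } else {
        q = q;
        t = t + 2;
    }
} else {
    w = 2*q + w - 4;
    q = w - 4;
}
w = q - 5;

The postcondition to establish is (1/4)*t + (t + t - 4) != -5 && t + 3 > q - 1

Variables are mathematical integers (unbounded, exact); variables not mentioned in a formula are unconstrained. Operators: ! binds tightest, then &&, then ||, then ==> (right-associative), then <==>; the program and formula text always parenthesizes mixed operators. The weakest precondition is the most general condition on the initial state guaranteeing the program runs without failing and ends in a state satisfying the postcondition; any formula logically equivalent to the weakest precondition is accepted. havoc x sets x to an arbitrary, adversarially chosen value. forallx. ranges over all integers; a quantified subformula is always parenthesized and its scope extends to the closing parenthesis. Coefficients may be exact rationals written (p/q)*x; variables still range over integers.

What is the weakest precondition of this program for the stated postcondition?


Working backward. After the program, the postcondition (1/4)*t + (t + t - 4) != -5 && t + 3 > q - 1 must hold; in canonical form it is (9/4)*t != -1 && t > q - 4.
Before w := q - 5: (9/4)*t != -1 && t > q - 4
Then branch requires ((w != 2*q + 8 && w <= -11) ==> (forall t_1. ((9/4)*t_1 != -1 && t_1 > q - 4))) && ((!(w != 2*q + 8 && w <= -11)) ==> ((9/4)*t != -11/2 && t > q - 6)); else branch requires (9/4)*t != -1 && t > 2*q + w - 12.
Before the if: (t >= -8 ==> (((w != 2*q + 8 && w <= -11) ==> (forall t_1. ((9/4)*t_1 != -1 && t_1 > q - 4))) && ((!(w != 2*q + 8 && w <= -11)) ==> ((9/4)*t != -11/2 && t > q - 6)))) && ((!(t >= -8)) ==> ((9/4)*t != -1 && t > 2*q + w - 12))
Before t := q: (q >= -8 ==> (((w != 2*q + 8 && w <= -11) ==> (forall t_1. ((9/4)*t_1 != -1 && t_1 > q - 4))) && ((!(w != 2*q + 8 && w <= -11)) ==> (9/4)*q != -11/2))) && ((!(q >= -8)) ==> ((9/4)*q != -1 && q + w < 12))
Answer: WP = (q >= -8 ==> (((w != 2*q + 8 && w <= -11) ==> (forall t_1. ((9/4)*t_1 != -1 && t_1 > q - 4))) && ((!(w != 2*q + 8 && w <= -11)) ==> (9/4)*q != -11/2))) && ((!(q >= -8)) ==> ((9/4)*q != -1 && q + w < 12))


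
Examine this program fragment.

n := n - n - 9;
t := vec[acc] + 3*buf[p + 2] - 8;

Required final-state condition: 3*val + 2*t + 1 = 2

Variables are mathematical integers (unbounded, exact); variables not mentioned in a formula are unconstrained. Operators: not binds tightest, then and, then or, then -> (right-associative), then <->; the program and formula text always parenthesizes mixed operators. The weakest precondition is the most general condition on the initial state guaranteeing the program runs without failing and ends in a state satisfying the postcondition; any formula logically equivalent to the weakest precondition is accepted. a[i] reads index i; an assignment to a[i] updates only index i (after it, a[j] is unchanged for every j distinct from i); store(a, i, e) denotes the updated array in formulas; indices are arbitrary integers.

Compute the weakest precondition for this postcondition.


Working backward. After the program, the postcondition 3*val + 2*t + 1 = 2 must hold; in canonical form it is 2*t + 3*val = 1.
Before t := vec[acc] + 3*buf[p + 2] - 8: 6*buf[p + 2] + 2*vec[acc] + 3*val = 17
Before n := n - n - 9: 6*buf[p + 2] + 2*vec[acc] + 3*val = 17
Answer: WP = 6*buf[p + 2] + 2*vec[acc] + 3*val = 17


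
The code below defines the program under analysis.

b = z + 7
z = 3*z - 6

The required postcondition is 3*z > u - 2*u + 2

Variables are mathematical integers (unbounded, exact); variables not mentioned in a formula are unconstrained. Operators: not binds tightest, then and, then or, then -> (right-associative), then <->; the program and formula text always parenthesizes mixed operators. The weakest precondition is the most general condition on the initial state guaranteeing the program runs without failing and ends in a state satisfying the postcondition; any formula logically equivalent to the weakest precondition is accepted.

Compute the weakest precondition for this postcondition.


Working backward. After the program, the postcondition 3*z > u - 2*u + 2 must hold; in canonical form it is u + 3*z > 2.
Before z := 3*z - 6: u + 9*z > 20
Before b := z + 7: u + 9*z > 20
Answer: WP = u + 9*z > 20


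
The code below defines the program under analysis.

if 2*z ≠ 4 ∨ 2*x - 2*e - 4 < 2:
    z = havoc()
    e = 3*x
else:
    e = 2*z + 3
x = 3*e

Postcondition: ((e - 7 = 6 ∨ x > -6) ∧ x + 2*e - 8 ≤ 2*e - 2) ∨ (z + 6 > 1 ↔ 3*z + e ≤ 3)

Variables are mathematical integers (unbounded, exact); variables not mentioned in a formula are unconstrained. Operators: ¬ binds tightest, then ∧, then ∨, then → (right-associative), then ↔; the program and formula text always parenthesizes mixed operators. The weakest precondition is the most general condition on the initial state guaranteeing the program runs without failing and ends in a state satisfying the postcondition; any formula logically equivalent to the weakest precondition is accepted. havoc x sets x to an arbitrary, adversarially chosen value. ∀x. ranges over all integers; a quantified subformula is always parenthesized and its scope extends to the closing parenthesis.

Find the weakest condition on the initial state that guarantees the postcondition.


Working backward. After the program, the postcondition ((e - 7 = 6 ∨ x > -6) ∧ x + 2*e - 8 ≤ 2*e - 2) ∨ (z + 6 > 1 ↔ 3*z + e ≤ 3) must hold; in canonical form it is ((e = 13 ∨ x > -6) ∧ x ≤ 6) ∨ (z > -5 ↔ e + 3*z ≤ 3).
Before x := 3*e: ((e = 13 ∨ 3*e > -6) ∧ 3*e ≤ 6) ∨ (z > -5 ↔ e + 3*z ≤ 3)
Then branch requires ∀z_1. (((3*x = 13 ∨ 9*x > -6) ∧ 9*x ≤ 6) ∨ (z_1 > -5 ↔ 3*x + 3*z_1 ≤ 3)); else branch requires ((2*z = 10 ∨ 6*z > -15) ∧ 6*z ≤ -3) ∨ (z > -5 ↔ 5*z ≤ 0).
Before the if: ((2*z ≠ 4 ∨ 2*x < 2*e + 6) → (∀z_1. (((3*x = 13 ∨ 9*x > -6) ∧ 9*x ≤ 6) ∨ (z_1 > -5 ↔ 3*x + 3*z_1 ≤ 3)))) ∧ ((¬(2*z ≠ 4 ∨ 2*x < 2*e + 6)) → (((2*z = 10 ∨ 6*z > -15) ∧ 6*z ≤ -3) ∨ (z > -5 ↔ 5*z ≤ 0)))
Answer: WP = ((2*z ≠ 4 ∨ 2*x < 2*e + 6) → (∀z_1. (((3*x = 13 ∨ 9*x > -6) ∧ 9*x ≤ 6) ∨ (z_1 > -5 ↔ 3*x + 3*z_1 ≤ 3)))) ∧ ((¬(2*z ≠ 4 ∨ 2*x < 2*e + 6)) → (((2*z = 10 ∨ 6*z > -15) ∧ 6*z ≤ -3) ∨ (z > -5 ↔ 5*z ≤ 0)))


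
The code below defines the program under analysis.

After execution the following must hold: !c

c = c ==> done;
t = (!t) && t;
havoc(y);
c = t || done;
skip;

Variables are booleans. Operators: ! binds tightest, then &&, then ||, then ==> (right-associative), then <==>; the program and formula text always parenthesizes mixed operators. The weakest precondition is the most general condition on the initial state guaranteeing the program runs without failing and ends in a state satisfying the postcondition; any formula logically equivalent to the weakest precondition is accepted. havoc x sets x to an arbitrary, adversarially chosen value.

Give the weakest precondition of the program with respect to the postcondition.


Working backward. After the program, !c must hold.
Before skip: !c
Before c := t || done: !(t || done)
Before havoc y: !(t || done)
Before t := (!t) && t: !done
Before c := c ==> done: !done
Answer: WP = !done


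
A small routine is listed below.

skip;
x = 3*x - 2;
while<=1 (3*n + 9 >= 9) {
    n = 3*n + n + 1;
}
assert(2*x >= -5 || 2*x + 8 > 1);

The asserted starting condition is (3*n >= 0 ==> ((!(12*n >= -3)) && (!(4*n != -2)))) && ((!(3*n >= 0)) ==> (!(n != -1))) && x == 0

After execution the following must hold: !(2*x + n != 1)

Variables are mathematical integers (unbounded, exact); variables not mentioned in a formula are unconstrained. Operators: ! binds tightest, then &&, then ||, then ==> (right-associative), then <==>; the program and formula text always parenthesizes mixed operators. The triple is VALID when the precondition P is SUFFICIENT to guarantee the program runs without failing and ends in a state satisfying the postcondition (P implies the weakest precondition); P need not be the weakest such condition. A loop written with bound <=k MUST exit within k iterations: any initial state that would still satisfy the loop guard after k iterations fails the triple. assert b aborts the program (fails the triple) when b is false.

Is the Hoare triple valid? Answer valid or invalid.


Working backward. After the program, the postcondition !(2*x + n != 1) must hold; in canonical form it is !(n + 2*x != 1).
Before assert 2*x >= -5 || 2*x + 8 > 1: (2*x >= -5 || 2*x > -7) && (!(n + 2*x != 1))
Before the loop (bound <=1), unroll the exhaustion recursion (WP_0 = exit-now case; WP_j = one more guarded iteration, up to j = 1):
  WP_0: (!(3*n >= 0)) && (2*x >= -5 || 2*x > -7) && (!(n + 2*x != 1))
  WP_1: (3*n >= 0 ==> ((!(12*n >= -3)) && (2*x >= -5 || 2*x > -7) && (!(4*n + 2*x != 0)))) && ((!(3*n >= 0)) ==> ((2*x >= -5 || 2*x > -7) && (!(n + 2*x != 1))))
So before the loop: (3*n >= 0 ==> ((!(12*n >= -3)) && (2*x >= -5 || 2*x > -7) && (!(4*n + 2*x != 0)))) && ((!(3*n >= 0)) ==> ((2*x >= -5 || 2*x > -7) && (!(n + 2*x != 1))))
Before x := 3*x - 2: (3*n >= 0 ==> ((!(12*n >= -3)) && (6*x >= -1 || 6*x > -3) && (!(4*n + 6*x != 4)))) && ((!(3*n >= 0)) ==> ((6*x >= -1 || 6*x > -3) && (!(n + 6*x != 5))))
Before skip: (3*n >= 0 ==> ((!(12*n >= -3)) && (6*x >= -1 || 6*x > -3) && (!(4*n + 6*x != 4)))) && ((!(3*n >= 0)) ==> ((6*x >= -1 || 6*x > -3) && (!(n + 6*x != 5))))
The weakest precondition is (3*n >= 0 ==> ((!(12*n >= -3)) && (6*x >= -1 || 6*x > -3) && (!(4*n + 6*x != 4)))) && ((!(3*n >= 0)) ==> ((6*x >= -1 || 6*x > -3) && (!(n + 6*x != 5)))).
Check whether (3*n >= 0 ==> ((!(12*n >= -3)) && (!(4*n != -2)))) && ((!(3*n >= 0)) ==> (!(n != -1))) && x == 0 implies it.
Countermodel: at the initial state n = -1, x = 0, the precondition holds but the weakest precondition fails.
Answer: invalid


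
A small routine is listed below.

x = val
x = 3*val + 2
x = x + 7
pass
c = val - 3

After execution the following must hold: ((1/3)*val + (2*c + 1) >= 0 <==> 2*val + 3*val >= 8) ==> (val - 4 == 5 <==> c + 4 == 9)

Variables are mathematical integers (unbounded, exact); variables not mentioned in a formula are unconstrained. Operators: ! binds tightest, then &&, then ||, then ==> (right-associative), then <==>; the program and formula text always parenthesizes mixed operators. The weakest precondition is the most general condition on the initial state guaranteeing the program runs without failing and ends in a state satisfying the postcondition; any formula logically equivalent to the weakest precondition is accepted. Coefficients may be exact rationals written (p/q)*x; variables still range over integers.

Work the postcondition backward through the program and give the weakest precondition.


Working backward. After the program, the postcondition ((1/3)*val + (2*c + 1) >= 0 <==> 2*val + 3*val >= 8) ==> (val - 4 == 5 <==> c + 4 == 9) must hold; in canonical form it is (2*c + (1/3)*val >= -1 <==> 5*val >= 8) ==> (val == 9 <==> c == 5).
Before c := val - 3: ((7/3)*val >= 5 <==> 5*val >= 8) ==> (val == 9 <==> val == 8)
Before skip: ((7/3)*val >= 5 <==> 5*val >= 8) ==> (val == 9 <==> val == 8)
Before x := x + 7: ((7/3)*val >= 5 <==> 5*val >= 8) ==> (val == 9 <==> val == 8)
Before x := 3*val + 2: ((7/3)*val >= 5 <==> 5*val >= 8) ==> (val == 9 <==> val == 8)
Before x := val: ((7/3)*val >= 5 <==> 5*val >= 8) ==> (val == 9 <==> val == 8)
Answer: WP = ((7/3)*val >= 5 <==> 5*val >= 8) ==> (val == 9 <==> val == 8)


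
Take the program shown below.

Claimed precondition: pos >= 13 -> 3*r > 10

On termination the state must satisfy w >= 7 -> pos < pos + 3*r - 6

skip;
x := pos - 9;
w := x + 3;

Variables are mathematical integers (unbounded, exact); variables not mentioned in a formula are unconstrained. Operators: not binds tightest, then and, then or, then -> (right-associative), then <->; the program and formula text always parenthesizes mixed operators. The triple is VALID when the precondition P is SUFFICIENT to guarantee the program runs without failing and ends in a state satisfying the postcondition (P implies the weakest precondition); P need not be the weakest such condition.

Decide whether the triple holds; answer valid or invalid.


Working backward. After the program, the postcondition w >= 7 -> pos < pos + 3*r - 6 must hold; in canonical form it is w >= 7 -> 3*r > 6.
Before w := x + 3: x >= 4 -> 3*r > 6
Before x := pos - 9: pos >= 13 -> 3*r > 6
Before skip: pos >= 13 -> 3*r > 6
The weakest precondition is pos >= 13 -> 3*r > 6.
Check whether pos >= 13 -> 3*r > 10 implies it.
Every state satisfying the precondition satisfies the weakest precondition: the implication holds.
Answer: valid


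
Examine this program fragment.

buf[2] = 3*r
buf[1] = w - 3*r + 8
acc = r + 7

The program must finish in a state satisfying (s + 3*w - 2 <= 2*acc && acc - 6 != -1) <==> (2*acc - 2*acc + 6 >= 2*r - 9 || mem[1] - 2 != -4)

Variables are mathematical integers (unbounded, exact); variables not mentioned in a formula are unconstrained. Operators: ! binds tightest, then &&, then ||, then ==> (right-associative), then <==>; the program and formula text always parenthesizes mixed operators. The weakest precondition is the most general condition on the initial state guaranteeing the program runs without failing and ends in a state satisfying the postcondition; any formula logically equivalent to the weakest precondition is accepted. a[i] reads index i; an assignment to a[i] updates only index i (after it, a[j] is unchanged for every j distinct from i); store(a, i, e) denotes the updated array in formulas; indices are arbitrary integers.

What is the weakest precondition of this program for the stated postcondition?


Working backward. After the program, the postcondition (s + 3*w - 2 <= 2*acc && acc - 6 != -1) <==> (2*acc - 2*acc + 6 >= 2*r - 9 || mem[1] - 2 != -4) must hold; in canonical form it is (s + 3*w <= 2*acc + 2 && acc != 5) <==> (2*r <= 15 || mem[1] != -2).
Before acc := r + 7: (s + 3*w <= 2*r + 16 && r != -2) <==> (2*r <= 15 || mem[1] != -2)
Before buf[1] := w - 3*r + 8: (s + 3*w <= 2*r + 16 && r != -2) <==> (2*r <= 15 || mem[1] != -2)
Before buf[2] := 3*r: (s + 3*w <= 2*r + 16 && r != -2) <==> (2*r <= 15 || mem[1] != -2)
Answer: WP = (s + 3*w <= 2*r + 16 && r != -2) <==> (2*r <= 15 || mem[1] != -2)


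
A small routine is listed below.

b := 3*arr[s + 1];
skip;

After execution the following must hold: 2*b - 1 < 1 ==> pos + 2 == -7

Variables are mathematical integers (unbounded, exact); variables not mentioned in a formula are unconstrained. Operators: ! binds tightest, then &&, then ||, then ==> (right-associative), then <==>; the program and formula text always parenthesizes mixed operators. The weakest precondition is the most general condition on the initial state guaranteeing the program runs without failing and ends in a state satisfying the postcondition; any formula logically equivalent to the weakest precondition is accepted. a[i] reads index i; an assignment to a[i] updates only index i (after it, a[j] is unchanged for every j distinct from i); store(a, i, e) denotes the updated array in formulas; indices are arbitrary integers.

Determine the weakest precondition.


Working backward. After the program, the postcondition 2*b - 1 < 1 ==> pos + 2 == -7 must hold; in canonical form it is 2*b < 2 ==> pos == -9.
Before skip: 2*b < 2 ==> pos == -9
Before b := 3*arr[s + 1]: 6*arr[s + 1] < 2 ==> pos == -9
Answer: WP = 6*arr[s + 1] < 2 ==> pos == -9


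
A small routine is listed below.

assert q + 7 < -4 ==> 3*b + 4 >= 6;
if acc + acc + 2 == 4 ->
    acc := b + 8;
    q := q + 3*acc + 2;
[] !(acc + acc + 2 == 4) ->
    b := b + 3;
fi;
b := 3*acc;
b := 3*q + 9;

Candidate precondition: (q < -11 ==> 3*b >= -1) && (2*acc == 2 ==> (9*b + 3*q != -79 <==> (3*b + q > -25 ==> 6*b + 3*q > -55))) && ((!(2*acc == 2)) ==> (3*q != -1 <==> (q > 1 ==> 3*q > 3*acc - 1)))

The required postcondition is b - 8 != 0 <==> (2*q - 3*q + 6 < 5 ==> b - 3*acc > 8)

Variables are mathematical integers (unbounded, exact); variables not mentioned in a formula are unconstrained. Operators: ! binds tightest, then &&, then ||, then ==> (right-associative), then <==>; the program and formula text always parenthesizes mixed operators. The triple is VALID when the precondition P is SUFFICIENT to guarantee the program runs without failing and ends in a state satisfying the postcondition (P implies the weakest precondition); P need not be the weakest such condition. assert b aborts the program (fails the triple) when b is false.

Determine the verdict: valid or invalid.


Working backward. After the program, the postcondition b - 8 != 0 <==> (2*q - 3*q + 6 < 5 ==> b - 3*acc > 8) must hold; in canonical form it is b != 8 <==> (q > 1 ==> b > 3*acc + 8).
Before b := 3*q + 9: 3*q != -1 <==> (q > 1 ==> 3*q > 3*acc - 1)
Before b := 3*acc: 3*q != -1 <==> (q > 1 ==> 3*q > 3*acc - 1)
Then branch requires 9*b + 3*q != -79 <==> (3*b + q > -25 ==> 6*b + 3*q > -55); else branch requires 3*q != -1 <==> (q > 1 ==> 3*q > 3*acc - 1).
Before the if: (2*acc == 2 ==> (9*b + 3*q != -79 <==> (3*b + q > -25 ==> 6*b + 3*q > -55))) && ((!(2*acc == 2)) ==> (3*q != -1 <==> (q > 1 ==> 3*q > 3*acc - 1)))
Before assert q + 7 < -4 ==> 3*b + 4 >= 6: (q < -11 ==> 3*b >= 2) && (2*acc == 2 ==> (9*b + 3*q != -79 <==> (3*b + q > -25 ==> 6*b + 3*q > -55))) && ((!(2*acc == 2)) ==> (3*q != -1 <==> (q > 1 ==> 3*q > 3*acc - 1)))
The weakest precondition is (q < -11 ==> 3*b >= 2) && (2*acc == 2 ==> (9*b + 3*q != -79 <==> (3*b + q > -25 ==> 6*b + 3*q > -55))) && ((!(2*acc == 2)) ==> (3*q != -1 <==> (q > 1 ==> 3*q > 3*acc - 1))).
Check whether (q < -11 ==> 3*b >= -1) && (2*acc == 2 ==> (9*b + 3*q != -79 <==> (3*b + q > -25 ==> 6*b + 3*q > -55))) && ((!(2*acc == 2)) ==> (3*q != -1 <==> (q > 1 ==> 3*q > 3*acc - 1))) implies it.
Countermodel: at the initial state acc = -12, b = 0, q = -12, the precondition holds but the weakest precondition fails.
Answer: invalid


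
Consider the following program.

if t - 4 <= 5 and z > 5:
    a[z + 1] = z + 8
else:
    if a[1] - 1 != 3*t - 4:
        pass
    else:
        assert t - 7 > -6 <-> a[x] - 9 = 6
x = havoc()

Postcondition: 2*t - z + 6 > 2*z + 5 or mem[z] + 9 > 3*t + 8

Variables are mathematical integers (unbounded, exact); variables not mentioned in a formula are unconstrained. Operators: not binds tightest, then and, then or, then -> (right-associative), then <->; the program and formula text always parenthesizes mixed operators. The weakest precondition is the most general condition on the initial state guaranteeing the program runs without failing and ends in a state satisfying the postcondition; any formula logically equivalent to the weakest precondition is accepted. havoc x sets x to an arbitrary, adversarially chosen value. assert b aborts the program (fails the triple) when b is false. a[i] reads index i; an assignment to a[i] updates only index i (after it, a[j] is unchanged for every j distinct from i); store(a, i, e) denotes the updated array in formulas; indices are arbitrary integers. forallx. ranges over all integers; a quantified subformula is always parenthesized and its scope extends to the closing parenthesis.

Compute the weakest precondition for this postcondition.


Working backward. After the program, the postcondition 2*t - z + 6 > 2*z + 5 or mem[z] + 9 > 3*t + 8 must hold; in canonical form it is 2*t > 3*z - 1 or mem[z] > 3*t - 1.
Before havoc x: 2*t > 3*z - 1 or mem[z] > 3*t - 1
Then branch requires 2*t > 3*z - 1 or mem[z] > 3*t - 1; else branch requires (a[1] != 3*t - 3 -> (2*t > 3*z - 1 or mem[z] > 3*t - 1)) and ((not (a[1] != 3*t - 3)) -> ((t > 1 <-> a[x] = 15) and (2*t > 3*z - 1 or mem[z] > 3*t - 1))).
Before the if: ((t <= 9 and z > 5) -> (2*t > 3*z - 1 or mem[z] > 3*t - 1)) and ((not (t <= 9 and z > 5)) -> ((a[1] != 3*t - 3 -> (2*t > 3*z - 1 or mem[z] > 3*t - 1)) and ((not (a[1] != 3*t - 3)) -> ((t > 1 <-> a[x] = 15) and (2*t > 3*z - 1 or mem[z] > 3*t - 1)))))
Answer: WP = ((t <= 9 and z > 5) -> (2*t > 3*z - 1 or mem[z] > 3*t - 1)) and ((not (t <= 9 and z > 5)) -> ((a[1] != 3*t - 3 -> (2*t > 3*z - 1 or mem[z] > 3*t - 1)) and ((not (a[1] != 3*t - 3)) -> ((t > 1 <-> a[x] = 15) and (2*t > 3*z - 1 or mem[z] > 3*t - 1)))))


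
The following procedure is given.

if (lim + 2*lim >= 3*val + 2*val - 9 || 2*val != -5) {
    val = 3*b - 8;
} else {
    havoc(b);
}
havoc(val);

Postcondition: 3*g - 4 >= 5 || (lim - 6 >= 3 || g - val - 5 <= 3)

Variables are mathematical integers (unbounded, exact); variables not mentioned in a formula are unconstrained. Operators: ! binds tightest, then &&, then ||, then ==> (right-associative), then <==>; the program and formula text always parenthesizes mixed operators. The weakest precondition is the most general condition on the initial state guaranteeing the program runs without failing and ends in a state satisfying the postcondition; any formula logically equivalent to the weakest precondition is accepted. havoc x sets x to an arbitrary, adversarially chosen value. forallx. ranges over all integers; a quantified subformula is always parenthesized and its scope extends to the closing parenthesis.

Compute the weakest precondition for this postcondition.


Working backward. After the program, the postcondition 3*g - 4 >= 5 || (lim - 6 >= 3 || g - val - 5 <= 3) must hold; in canonical form it is 3*g >= 9 || lim >= 9 || g <= val + 8.
Before havoc val: forall val_1. (3*g >= 9 || lim >= 9 || g <= val_1 + 8)
Then branch requires forall val_1. (3*g >= 9 || lim >= 9 || g <= val_1 + 8); else branch requires forall val_1. (3*g >= 9 || lim >= 9 || g <= val_1 + 8).
Before the if: ((3*lim >= 5*val - 9 || 2*val != -5) ==> (forall val_1. (3*g >= 9 || lim >= 9 || g <= val_1 + 8))) && ((!(3*lim >= 5*val - 9 || 2*val != -5)) ==> (forall val_1. (3*g >= 9 || lim >= 9 || g <= val_1 + 8)))
Answer: WP = ((3*lim >= 5*val - 9 || 2*val != -5) ==> (forall val_1. (3*g >= 9 || lim >= 9 || g <= val_1 + 8))) && ((!(3*lim >= 5*val - 9 || 2*val != -5)) ==> (forall val_1. (3*g >= 9 || lim >= 9 || g <= val_1 + 8)))


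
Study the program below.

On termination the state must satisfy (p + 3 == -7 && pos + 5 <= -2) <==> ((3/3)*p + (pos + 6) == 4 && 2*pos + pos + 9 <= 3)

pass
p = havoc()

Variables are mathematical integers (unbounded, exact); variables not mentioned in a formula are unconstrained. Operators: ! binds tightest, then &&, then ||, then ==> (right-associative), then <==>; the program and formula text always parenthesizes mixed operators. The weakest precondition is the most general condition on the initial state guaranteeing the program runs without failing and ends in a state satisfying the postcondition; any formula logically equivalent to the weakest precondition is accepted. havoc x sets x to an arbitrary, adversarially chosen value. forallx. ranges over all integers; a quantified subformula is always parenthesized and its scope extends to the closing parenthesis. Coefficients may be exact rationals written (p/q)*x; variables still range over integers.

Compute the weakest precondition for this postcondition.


Working backward. After the program, the postcondition (p + 3 == -7 && pos + 5 <= -2) <==> ((3/3)*p + (pos + 6) == 4 && 2*pos + pos + 9 <= 3) must hold; in canonical form it is (p == -10 && pos <= -7) <==> (p + pos == -2 && 3*pos <= -6).
Before havoc p: forall p_1. ((p_1 == -10 && pos <= -7) <==> (p_1 + pos == -2 && 3*pos <= -6))
Before skip: forall p_1. ((p_1 == -10 && pos <= -7) <==> (p_1 + pos == -2 && 3*pos <= -6))
Answer: WP = forall p_1. ((p_1 == -10 && pos <= -7) <==> (p_1 + pos == -2 && 3*pos <= -6))


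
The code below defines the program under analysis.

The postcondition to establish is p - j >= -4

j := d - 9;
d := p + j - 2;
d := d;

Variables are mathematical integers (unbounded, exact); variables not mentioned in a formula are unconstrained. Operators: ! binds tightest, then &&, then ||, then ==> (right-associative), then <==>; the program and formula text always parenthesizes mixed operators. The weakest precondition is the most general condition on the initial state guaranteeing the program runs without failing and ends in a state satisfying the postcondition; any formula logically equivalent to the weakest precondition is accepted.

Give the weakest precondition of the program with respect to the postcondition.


Working backward. After the program, the postcondition p - j >= -4 must hold; in canonical form it is p >= j - 4.
Before d := d: p >= j - 4
Before d := p + j - 2: p >= j - 4
Before j := d - 9: p >= d - 13
Answer: WP = p >= d - 13


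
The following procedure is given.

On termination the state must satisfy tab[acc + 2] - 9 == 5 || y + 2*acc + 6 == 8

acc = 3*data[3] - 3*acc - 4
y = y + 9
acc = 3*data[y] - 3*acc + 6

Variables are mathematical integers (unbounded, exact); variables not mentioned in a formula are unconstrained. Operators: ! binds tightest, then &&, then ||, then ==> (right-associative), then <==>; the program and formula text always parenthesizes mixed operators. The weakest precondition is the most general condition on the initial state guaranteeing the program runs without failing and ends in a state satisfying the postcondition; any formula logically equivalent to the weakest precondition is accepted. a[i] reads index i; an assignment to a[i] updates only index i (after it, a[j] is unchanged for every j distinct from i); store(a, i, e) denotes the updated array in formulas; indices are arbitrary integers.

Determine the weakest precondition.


Working backward. After the program, the postcondition tab[acc + 2] - 9 == 5 || y + 2*acc + 6 == 8 must hold; in canonical form it is tab[acc + 2] == 14 || 2*acc + y == 2.
Before acc := 3*data[y] - 3*acc + 6: tab[3*data[y] - 3*acc + 8] == 14 || 6*data[y] + y == 6*acc - 10
Before y := y + 9: tab[3*data[y + 9] - 3*acc + 8] == 14 || 6*data[y + 9] + y == 6*acc - 19
Before acc := 3*data[3] - 3*acc - 4: tab[3*data[y + 9] - 9*data[3] + 9*acc + 20] == 14 || 6*data[y + 9] + 18*acc + y == 18*data[3] - 43
Answer: WP = tab[3*data[y + 9] - 9*data[3] + 9*acc + 20] == 14 || 6*data[y + 9] + 18*acc + y == 18*data[3] - 43


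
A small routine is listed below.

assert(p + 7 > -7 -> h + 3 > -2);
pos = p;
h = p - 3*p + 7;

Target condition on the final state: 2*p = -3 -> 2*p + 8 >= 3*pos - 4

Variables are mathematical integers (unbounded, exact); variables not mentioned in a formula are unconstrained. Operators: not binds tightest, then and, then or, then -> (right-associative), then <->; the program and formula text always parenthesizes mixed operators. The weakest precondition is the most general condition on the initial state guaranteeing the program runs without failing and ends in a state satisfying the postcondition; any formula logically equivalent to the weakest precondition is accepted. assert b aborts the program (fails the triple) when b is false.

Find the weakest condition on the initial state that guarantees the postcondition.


Working backward. After the program, the postcondition 2*p = -3 -> 2*p + 8 >= 3*pos - 4 must hold; in canonical form it is 2*p = -3 -> 2*p >= 3*pos - 12.
Before h := p - 3*p + 7: 2*p = -3 -> 2*p >= 3*pos - 12
Before pos := p: 2*p = -3 -> p <= 12
Before assert p + 7 > -7 -> h + 3 > -2: (p > -14 -> h > -5) and (2*p = -3 -> p <= 12)
Answer: WP = (p > -14 -> h > -5) and (2*p = -3 -> p <= 12)


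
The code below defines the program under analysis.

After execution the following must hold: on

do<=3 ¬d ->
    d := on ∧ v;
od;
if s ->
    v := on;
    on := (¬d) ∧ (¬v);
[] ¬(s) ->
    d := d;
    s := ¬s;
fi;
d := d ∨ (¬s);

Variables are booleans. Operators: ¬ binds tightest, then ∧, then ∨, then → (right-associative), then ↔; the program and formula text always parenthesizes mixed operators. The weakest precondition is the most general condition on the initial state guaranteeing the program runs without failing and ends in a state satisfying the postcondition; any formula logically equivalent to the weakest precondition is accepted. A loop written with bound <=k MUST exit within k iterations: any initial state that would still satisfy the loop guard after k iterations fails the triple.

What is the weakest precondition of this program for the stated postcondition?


Working backward. After the program, on must hold.
Before d := d ∨ (¬s): on
Then branch requires (¬d) ∧ (¬on); else branch requires on.
Before the if: (s → ((¬d) ∧ (¬on))) ∧ ((¬s) → on)
Before the loop (bound <=3), unroll the exhaustion recursion (WP_0 = exit-now case; WP_j = one more guarded iteration, up to j = 3):
  WP_0: d ∧ (s → ((¬d) ∧ (¬on))) ∧ ((¬s) → on)
  WP_1: ((¬d) → (on ∧ v ∧ (s → ((¬(on ∧ v)) ∧ (¬on))) ∧ ((¬s) → on))) ∧ (d → ((s → ((¬d) ∧ (¬on))) ∧ ((¬s) → on)))
  WP_2: ((¬d) → (((¬(on ∧ v)) → (on ∧ v ∧ (s → ((¬(on ∧ v)) ∧ (¬on))) ∧ ((¬s) → on))) ∧ ((on ∧ v) → ((s → ((¬(on ∧ v)) ∧ (¬on))) ∧ ((¬s) → on))))) ∧ (d → ((s → ((¬d) ∧ (¬on))) ∧ ((¬s) → on)))
  WP_3: ((¬d) → (((¬(on ∧ v)) → (((¬(on ∧ v)) → (on ∧ v ∧ (s → ((¬(on ∧ v)) ∧ (¬on))) ∧ ((¬s) → on))) ∧ ((on ∧ v) → ((s → ((¬(on ∧ v)) ∧ (¬on))) ∧ ((¬s) → on))))) ∧ ((on ∧ v) → ((s → ((¬(on ∧ v)) ∧ (¬on))) ∧ ((¬s) → on))))) ∧ (d → ((s → ((¬d) ∧ (¬on))) ∧ ((¬s) → on)))
So before the loop: ((¬d) → (((¬(on ∧ v)) → (((¬(on ∧ v)) → (on ∧ v ∧ (s → ((¬(on ∧ v)) ∧ (¬on))) ∧ ((¬s) → on))) ∧ ((on ∧ v) → ((s → ((¬(on ∧ v)) ∧ (¬on))) ∧ ((¬s) → on))))) ∧ ((on ∧ v) → ((s → ((¬(on ∧ v)) ∧ (¬on))) ∧ ((¬s) → on))))) ∧ (d → ((s → ((¬d) ∧ (¬on))) ∧ ((¬s) → on)))
Answer: WP = ((¬d) → (((¬(on ∧ v)) → (((¬(on ∧ v)) → (on ∧ v ∧ (s → ((¬(on ∧ v)) ∧ (¬on))) ∧ ((¬s) → on))) ∧ ((on ∧ v) → ((s → ((¬(on ∧ v)) ∧ (¬on))) ∧ ((¬s) → on))))) ∧ ((on ∧ v) → ((s → ((¬(on ∧ v)) ∧ (¬on))) ∧ ((¬s) → on))))) ∧ (d → ((s → ((¬d) ∧ (¬on))) ∧ ((¬s) → on)))


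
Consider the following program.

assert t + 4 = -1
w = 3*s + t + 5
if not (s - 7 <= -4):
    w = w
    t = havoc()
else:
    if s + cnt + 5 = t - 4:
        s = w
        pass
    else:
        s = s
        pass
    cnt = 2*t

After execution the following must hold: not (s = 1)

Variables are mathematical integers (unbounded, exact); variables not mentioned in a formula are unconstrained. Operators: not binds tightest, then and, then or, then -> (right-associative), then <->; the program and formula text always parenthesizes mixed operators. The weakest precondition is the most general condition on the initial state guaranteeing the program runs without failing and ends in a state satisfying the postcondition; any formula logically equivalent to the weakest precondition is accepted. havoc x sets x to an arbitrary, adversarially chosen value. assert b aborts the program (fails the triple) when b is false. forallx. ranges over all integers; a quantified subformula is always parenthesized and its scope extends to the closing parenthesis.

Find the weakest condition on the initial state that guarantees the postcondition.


Working backward. After the program, not (s = 1) must hold.
Then branch requires not (s = 1); else branch requires (cnt + s = t - 9 -> (not (w = 1))) and ((not (cnt + s = t - 9)) -> (not (s = 1))).
Before the if: ((not (s <= 3)) -> (not (s = 1))) and (s <= 3 -> ((cnt + s = t - 9 -> (not (w = 1))) and ((not (cnt + s = t - 9)) -> (not (s = 1)))))
Before w := 3*s + t + 5: ((not (s <= 3)) -> (not (s = 1))) and (s <= 3 -> ((cnt + s = t - 9 -> (not (3*s + t = -4))) and ((not (cnt + s = t - 9)) -> (not (s = 1)))))
Before assert t + 4 = -1: t = -5 and ((not (s <= 3)) -> (not (s = 1))) and (s <= 3 -> ((cnt + s = t - 9 -> (not (3*s + t = -4))) and ((not (cnt + s = t - 9)) -> (not (s = 1)))))
Answer: WP = t = -5 and ((not (s <= 3)) -> (not (s = 1))) and (s <= 3 -> ((cnt + s = t - 9 -> (not (3*s + t = -4))) and ((not (cnt + s = t - 9)) -> (not (s = 1)))))


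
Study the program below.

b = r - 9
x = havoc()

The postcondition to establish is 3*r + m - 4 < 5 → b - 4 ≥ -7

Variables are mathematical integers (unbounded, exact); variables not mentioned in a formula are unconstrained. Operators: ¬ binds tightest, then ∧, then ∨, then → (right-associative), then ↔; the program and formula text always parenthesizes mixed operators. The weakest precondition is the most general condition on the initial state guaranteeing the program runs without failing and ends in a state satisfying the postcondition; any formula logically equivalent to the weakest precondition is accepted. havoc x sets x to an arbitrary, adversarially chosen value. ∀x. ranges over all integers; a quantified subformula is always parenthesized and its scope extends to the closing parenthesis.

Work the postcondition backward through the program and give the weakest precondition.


Working backward. After the program, the postcondition 3*r + m - 4 < 5 → b - 4 ≥ -7 must hold; in canonical form it is m + 3*r < 9 → b ≥ -3.
Before havoc x: m + 3*r < 9 → b ≥ -3
Before b := r - 9: m + 3*r < 9 → r ≥ 6
Answer: WP = m + 3*r < 9 → r ≥ 6


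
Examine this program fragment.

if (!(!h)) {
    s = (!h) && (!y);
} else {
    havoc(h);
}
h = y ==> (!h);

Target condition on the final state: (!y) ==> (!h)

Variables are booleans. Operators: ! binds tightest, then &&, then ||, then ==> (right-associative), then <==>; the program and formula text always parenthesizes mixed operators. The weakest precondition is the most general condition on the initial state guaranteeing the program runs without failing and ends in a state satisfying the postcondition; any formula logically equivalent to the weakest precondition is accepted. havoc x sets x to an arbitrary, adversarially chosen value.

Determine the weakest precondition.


Working backward. After the program, (!y) ==> (!h) must hold.
Before h := y ==> (!h): (!y) ==> (!(y ==> (!h)))
Then branch requires (!y) ==> (!(y ==> (!h))); else branch requires ((!y) ==> y) && y.
Before the if: (h ==> ((!y) ==> (!(y ==> (!h))))) && ((!h) ==> (((!y) ==> y) && y))
Answer: WP = (h ==> ((!y) ==> (!(y ==> (!h))))) && ((!h) ==> (((!y) ==> y) && y))


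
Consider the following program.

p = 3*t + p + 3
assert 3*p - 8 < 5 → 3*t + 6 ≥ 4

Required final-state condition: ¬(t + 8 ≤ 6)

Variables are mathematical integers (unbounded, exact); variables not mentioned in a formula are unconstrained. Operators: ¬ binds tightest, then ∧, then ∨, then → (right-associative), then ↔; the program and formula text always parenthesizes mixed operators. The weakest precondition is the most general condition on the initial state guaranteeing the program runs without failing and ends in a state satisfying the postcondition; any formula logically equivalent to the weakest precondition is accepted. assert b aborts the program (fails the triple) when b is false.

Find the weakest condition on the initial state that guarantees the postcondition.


Working backward. After the program, the postcondition ¬(t + 8 ≤ 6) must hold; in canonical form it is ¬(t ≤ -2).
Before assert 3*p - 8 < 5 → 3*t + 6 ≥ 4: (3*p < 13 → 3*t ≥ -2) ∧ (¬(t ≤ -2))
Before p := 3*t + p + 3: (3*p + 9*t < 4 → 3*t ≥ -2) ∧ (¬(t ≤ -2))
Answer: WP = (3*p + 9*t < 4 → 3*t ≥ -2) ∧ (¬(t ≤ -2))
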